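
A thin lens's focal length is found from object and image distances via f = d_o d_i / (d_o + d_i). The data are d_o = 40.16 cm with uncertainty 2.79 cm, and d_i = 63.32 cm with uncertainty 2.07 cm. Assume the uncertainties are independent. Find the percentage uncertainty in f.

4.44%

∂f/∂d_o = (d_i/(d_o+d_i))² = 0.374;  ∂f/∂d_i = (d_o/(d_o+d_i))² = 0.151
δf = √((∂f/∂d_o · δd_o)² + (∂f/∂d_i · δd_i)²) = √(1.09 + 0.0972) = 1.09 cm
f = 24.57 cm, so δf/f = 1.09/24.57 = 0.0444.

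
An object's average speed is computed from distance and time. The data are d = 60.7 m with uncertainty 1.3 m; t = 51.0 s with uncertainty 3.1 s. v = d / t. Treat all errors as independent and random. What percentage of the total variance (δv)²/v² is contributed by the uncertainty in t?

89.0%

(δv/v)² = (1·δd/d)² + (-1·δt/t)²
  d term: (1×0.0214)² = 0.000459
  t term: (-1×0.0608)² = 0.00369
Total = 0.00415. Share from t = 0.00369/0.00415 = 0.890.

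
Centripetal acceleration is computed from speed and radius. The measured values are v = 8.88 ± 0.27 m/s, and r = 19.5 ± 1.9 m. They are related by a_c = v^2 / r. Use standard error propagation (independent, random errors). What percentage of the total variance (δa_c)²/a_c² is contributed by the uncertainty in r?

72.0%

(δa_c/a_c)² = (2·δv/v)² + (-1·δr/r)²
  v term: (2×0.0304)² = 0.00370
  r term: (-1×0.0974)² = 0.00949
Total = 0.0132. Share from r = 0.00949/0.0132 = 0.720.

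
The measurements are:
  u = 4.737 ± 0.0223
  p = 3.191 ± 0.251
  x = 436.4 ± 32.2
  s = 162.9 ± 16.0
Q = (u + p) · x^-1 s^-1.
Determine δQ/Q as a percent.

Let w = u + p = 7.928. δw = √(δu² + δp²) = √(0.000497 + 0.0630) = 0.252, so δw/w = 0.0318.
Q is then a monomial in w, x, s:
δQ/Q = √((δw/w)² + (-1·δx/x)² + (-1·δs/s)²) = √(0.00101 + 0.00544 + 0.00965) = 0.127

12.7%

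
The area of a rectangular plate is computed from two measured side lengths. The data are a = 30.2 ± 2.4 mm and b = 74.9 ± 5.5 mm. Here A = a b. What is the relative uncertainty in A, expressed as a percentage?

10.8%

Products/powers → add relative errors in quadrature, weighted by exponent:
  (1·δa/a)² = (1×0.0795)² = 0.00632;  (1·δb/b)² = (1×0.0734)² = 0.00539
δA/A = √(0.0117) = 0.108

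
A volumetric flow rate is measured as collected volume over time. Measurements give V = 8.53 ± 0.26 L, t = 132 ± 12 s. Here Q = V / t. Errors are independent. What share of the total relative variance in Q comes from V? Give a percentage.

10.1%

(δQ/Q)² = (1·δV/V)² + (-1·δt/t)²
  V term: (1×0.0305)² = 0.000929
  t term: (-1×0.0909)² = 0.00826
Total = 0.00919. Share from V = 0.000929/0.00919 = 0.101.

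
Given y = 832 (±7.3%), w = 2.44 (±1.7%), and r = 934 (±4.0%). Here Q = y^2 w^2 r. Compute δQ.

5.97e+08

Q is a product of powers, so relative uncertainties combine in quadrature:
  (2·δy/y)² = (2×0.0730)² = 0.0213;  (2·δw/w)² = (2×0.0170)² = 0.00116;  (1·δr/r)² = (1×0.0400)² = 0.00160
δQ/Q = √(0.0241) = 0.155
Q = 3.85e+09, so δQ = 0.155 × 3.85e+09 = 5.97e+08.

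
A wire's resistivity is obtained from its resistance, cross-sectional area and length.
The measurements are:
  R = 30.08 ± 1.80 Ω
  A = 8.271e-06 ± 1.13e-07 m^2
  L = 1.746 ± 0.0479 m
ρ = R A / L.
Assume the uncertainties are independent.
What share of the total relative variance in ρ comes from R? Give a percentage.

79.2%

(δρ/ρ)² = (1·δR/R)² + (1·δA/A)² + (-1·δL/L)²
  R term: (1×0.0598)² = 0.00358
  A term: (1×0.0137)² = 0.000187
  L term: (-1×0.0274)² = 0.000753
Total = 0.00452. Share from R = 0.00358/0.00452 = 0.792.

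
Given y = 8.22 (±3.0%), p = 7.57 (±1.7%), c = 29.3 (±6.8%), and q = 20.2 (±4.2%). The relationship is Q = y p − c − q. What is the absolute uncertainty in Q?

3.05

Let w = y·p = 62.2. δw/w = √((1·δy/y)² + (1·δp/p)²) = √(0.000900 + 0.000289) = 0.0345, so δw = 2.15.
Q = w − c − q: δQ = √(δw² + δc² + δq²) = √(4.60 + 3.97 + 0.720) = 3.05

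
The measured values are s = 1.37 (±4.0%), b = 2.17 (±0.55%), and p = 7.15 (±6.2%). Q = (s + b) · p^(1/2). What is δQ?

Let u = s + b = 3.54. δu = √(δs² + δb²) = √(0.00300 + 0.000142) = 0.0561, so δu/u = 0.0158.
Q is then a monomial in u, p:
δQ/Q = √((δu/u)² + (½·δp/p)²) = √(0.000251 + 0.000961) = 0.0348
Q = 9.47, so δQ = 0.0348 × 9.47 = 0.330.

0.330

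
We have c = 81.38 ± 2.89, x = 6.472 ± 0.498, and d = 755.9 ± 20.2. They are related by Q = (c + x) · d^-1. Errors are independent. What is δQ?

0.00497

Let u = c + x = 87.85. δu = √(δc² + δx²) = √(8.35 + 0.248) = 2.93, so δu/u = 0.0334.
Q is then a monomial in u, d:
δQ/Q = √((δu/u)² + (-1·δd/d)²) = √(0.00111 + 0.000714) = 0.0428
Q = 0.1162, so δQ = 0.0428 × 0.1162 = 0.00497.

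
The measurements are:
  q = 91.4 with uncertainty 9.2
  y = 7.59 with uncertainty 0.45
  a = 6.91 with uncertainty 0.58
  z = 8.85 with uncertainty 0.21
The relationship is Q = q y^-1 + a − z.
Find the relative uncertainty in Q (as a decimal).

Let p = q·y^-1 = 12.0. δp/p = √((1·δq/q)² + (-1·δy/y)²) = √(0.0101 + 0.00352) = 0.117, so δp = 1.41.
Q = p + a − z: δQ = √(δp² + δa² + δz²) = √(1.98 + 0.336 + 0.0441) = 1.54
Q = 10.1, so δQ/Q = 1.54/10.1 = 0.152.

0.152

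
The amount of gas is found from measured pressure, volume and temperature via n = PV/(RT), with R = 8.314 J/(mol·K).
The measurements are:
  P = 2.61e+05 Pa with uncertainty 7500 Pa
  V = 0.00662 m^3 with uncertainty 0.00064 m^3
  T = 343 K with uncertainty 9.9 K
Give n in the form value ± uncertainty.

0.606 ± 0.0636 mol

Since n is a product/quotient, work with relative uncertainties:
  (1·δP/P)² = (1×0.0287)² = 0.000826;  (1·δV/V)² = (1×0.0967)² = 0.00935;  (-1·δT/T)² = (-1×0.0289)² = 0.000833
δn/n = √(0.0110) = 0.105
n = 0.606 mol, so δn = 0.105 × 0.606 = 0.0636 mol.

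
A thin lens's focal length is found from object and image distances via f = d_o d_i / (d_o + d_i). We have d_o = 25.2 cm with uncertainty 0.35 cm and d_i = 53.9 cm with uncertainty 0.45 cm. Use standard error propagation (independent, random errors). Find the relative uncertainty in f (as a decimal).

∂f/∂d_o = (d_i/(d_o+d_i))² = 0.464;  ∂f/∂d_i = (d_o/(d_o+d_i))² = 0.101
δf = √((∂f/∂d_o · δd_o)² + (∂f/∂d_i · δd_i)²) = √(0.0264 + 0.00209) = 0.169 cm
f = 17.2 cm, so δf/f = 0.169/17.2 = 0.00983.

0.00983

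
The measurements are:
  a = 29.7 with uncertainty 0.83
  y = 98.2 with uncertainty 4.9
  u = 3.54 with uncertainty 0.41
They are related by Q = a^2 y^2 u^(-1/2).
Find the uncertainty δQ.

5.8e+05

For a monomial Q ∝ a^2, y^2, u^(-1/2), fractional errors add in quadrature:
  (2·δa/a)² = (2×0.0279)² = 0.00312;  (2·δy/y)² = (2×0.0499)² = 0.00996;  (−½·δu/u)² = (-0.5×0.116)² = 0.00335
δQ/Q = √(0.0164) = 0.128
Q = 4.52e+06, so δQ = 0.128 × 4.52e+06 = 5.8e+05.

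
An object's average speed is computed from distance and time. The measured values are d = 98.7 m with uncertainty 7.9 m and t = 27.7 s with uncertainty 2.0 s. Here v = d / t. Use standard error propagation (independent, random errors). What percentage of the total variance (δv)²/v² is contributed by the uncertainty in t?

(δv/v)² = (1·δd/d)² + (-1·δt/t)²
  d term: (1×0.0800)² = 0.00641
  t term: (-1×0.0722)² = 0.00521
Total = 0.0116. Share from t = 0.00521/0.0116 = 0.449.

44.9%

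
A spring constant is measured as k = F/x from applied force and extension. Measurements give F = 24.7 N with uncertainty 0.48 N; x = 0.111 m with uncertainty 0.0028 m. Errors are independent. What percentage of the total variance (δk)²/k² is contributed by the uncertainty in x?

62.8%

(δk/k)² = (1·δF/F)² + (-1·δx/x)²
  F term: (1×0.0194)² = 0.000378
  x term: (-1×0.0252)² = 0.000636
Total = 0.00101. Share from x = 0.000636/0.00101 = 0.628.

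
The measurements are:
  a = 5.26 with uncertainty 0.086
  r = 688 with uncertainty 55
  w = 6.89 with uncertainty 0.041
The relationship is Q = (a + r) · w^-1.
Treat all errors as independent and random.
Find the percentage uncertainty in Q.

Let u = a + r = 693. δu = √(δa² + δr²) = √(0.00740 + 3020) = 55.0, so δu/u = 0.0793.
Q is then a monomial in u, w:
δQ/Q = √((δu/u)² + (-1·δw/w)²) = √(0.00629 + 3.54e-05) = 0.0796

7.96%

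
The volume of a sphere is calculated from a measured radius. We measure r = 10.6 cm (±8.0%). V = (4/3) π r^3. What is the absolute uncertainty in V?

V ∝ r^3, so δV/V = |3| · δr/r = 3 × 0.0800 = 0.240.
V = 4990 cm^3, so δV = 0.240 × 4990 = 1200 cm^3.

1200 cm^3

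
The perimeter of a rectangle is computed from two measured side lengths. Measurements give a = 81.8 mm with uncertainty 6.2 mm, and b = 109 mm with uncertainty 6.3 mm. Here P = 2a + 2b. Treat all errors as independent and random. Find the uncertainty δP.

P is a linear combination, so absolute uncertainties add in quadrature:
  (2·δa)² = 154;  (2·δb)² = 159
δP = √(313) = 17.7 mm

17.7 mm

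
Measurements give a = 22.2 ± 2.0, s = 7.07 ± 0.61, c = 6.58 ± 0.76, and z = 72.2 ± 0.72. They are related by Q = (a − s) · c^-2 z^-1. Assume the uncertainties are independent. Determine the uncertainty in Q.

0.00130

Let u = a − s = 15.1. δu = √(δa² + δs²) = √(4.00 + 0.372) = 2.09, so δu/u = 0.138.
Q is then a monomial in u, c, z:
δQ/Q = √((δu/u)² + (-2·δc/c)² + (-1·δz/z)²) = √(0.0191 + 0.0534 + 9.94e-05) = 0.269
Q = 0.00484, so δQ = 0.269 × 0.00484 = 0.00130.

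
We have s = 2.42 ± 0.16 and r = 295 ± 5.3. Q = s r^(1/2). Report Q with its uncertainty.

Since Q is a product/quotient, work with relative uncertainties:
  (1·δs/s)² = (1×0.0661)² = 0.00437;  (½·δr/r)² = (0.5×0.0180)² = 8.07e-05
δQ/Q = √(0.00445) = 0.0667
Q = 41.6, so δQ = 0.0667 × 41.6 = 2.77.

41.6 ± 2.77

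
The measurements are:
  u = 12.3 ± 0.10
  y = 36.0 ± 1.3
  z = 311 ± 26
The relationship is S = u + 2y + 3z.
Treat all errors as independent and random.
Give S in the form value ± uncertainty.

Sums and differences: (δS)² = Σ (cᵢ δxᵢ)².
  (δu)² = 0.0100;  (2·δy)² = 6.76;  (3·δz)² = 6080
δS = √(6090) = 78.0
S = 1020.

1020 ± 78.0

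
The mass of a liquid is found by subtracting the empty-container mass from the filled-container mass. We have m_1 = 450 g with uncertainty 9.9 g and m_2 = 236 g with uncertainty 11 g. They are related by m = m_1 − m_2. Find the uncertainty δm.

14.8 g

m is a linear combination, so absolute uncertainties add in quadrature:
  (δm_1)² = 98.0;  (δm_2)² = 121
δm = √(219) = 14.8 g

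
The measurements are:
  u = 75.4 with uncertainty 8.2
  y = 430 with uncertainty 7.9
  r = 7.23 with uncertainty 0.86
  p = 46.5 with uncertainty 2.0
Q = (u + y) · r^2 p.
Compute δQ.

Let w = u + y = 505. δw = √(δu² + δy²) = √(67.2 + 62.4) = 11.4, so δw/w = 0.0225.
Q is then a monomial in w, r, p:
δQ/Q = √((δw/w)² + (2·δr/r)² + (1·δp/p)²) = √(0.000508 + 0.0566 + 0.00185) = 0.243
Q = 1.23e+06, so δQ = 0.243 × 1.23e+06 = 2.98e+05.

2.98e+05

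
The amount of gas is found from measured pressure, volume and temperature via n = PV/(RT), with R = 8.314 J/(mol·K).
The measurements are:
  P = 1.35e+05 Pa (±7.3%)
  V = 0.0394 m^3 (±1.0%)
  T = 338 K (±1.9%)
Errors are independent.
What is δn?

Relative error in a monomial: (δn/n)² = Σ (nᵢ · δxᵢ/xᵢ)².
  (1·δP/P)² = (1×0.0730)² = 0.00533;  (1·δV/V)² = (1×0.0100)² = 0.000100;  (-1·δT/T)² = (-1×0.0190)² = 0.000361
δn/n = √(0.00579) = 0.0761
n = 1.89 mol, so δn = 0.0761 × 1.89 = 0.144 mol.

0.144 mol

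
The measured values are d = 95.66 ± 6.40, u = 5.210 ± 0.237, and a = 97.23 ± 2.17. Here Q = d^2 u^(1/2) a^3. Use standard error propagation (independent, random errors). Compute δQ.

2.91e+09

For a monomial Q ∝ d^2, u^(1/2), a^3, fractional errors add in quadrature:
  (2·δd/d)² = (2×0.0669)² = 0.0179;  (½·δu/u)² = (0.5×0.0455)² = 0.000517;  (3·δa/a)² = (3×0.0223)² = 0.00448
δQ/Q = √(0.0229) = 0.151
Q = 1.92e+10, so δQ = 0.151 × 1.92e+10 = 2.91e+09.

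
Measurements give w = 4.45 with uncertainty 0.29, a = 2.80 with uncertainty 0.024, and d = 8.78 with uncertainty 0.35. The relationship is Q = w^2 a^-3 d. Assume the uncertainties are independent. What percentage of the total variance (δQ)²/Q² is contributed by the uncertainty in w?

88.3%

(δQ/Q)² = (2·δw/w)² + (-3·δa/a)² + (1·δd/d)²
  w term: (2×0.0652)² = 0.0170
  a term: (-3×0.00857)² = 0.000661
  d term: (1×0.0399)² = 0.00159
Total = 0.0192. Share from w = 0.0170/0.0192 = 0.883.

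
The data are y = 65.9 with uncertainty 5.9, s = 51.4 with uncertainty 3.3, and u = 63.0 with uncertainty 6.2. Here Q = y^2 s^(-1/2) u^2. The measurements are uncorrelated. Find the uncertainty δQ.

Each factor contributes (exponent × relative error)² to (δQ/Q)²:
  (2·δy/y)² = (2×0.0895)² = 0.0321;  (−½·δs/s)² = (-0.5×0.0642)² = 0.00103;  (2·δu/u)² = (2×0.0984)² = 0.0387
δQ/Q = √(0.0718) = 0.268
Q = 2.4e+06, so δQ = 0.268 × 2.4e+06 = 6.44e+05.

6.44e+05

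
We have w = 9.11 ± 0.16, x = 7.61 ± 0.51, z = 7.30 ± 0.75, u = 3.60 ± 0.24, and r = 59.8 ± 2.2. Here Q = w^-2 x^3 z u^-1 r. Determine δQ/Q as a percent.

24.1%

Each factor contributes (exponent × relative error)² to (δQ/Q)²:
  (-2·δw/w)² = (-2×0.0176)² = 0.00123;  (3·δx/x)² = (3×0.0670)² = 0.0404;  (1·δz/z)² = (1×0.103)² = 0.0106;  (-1·δu/u)² = (-1×0.0667)² = 0.00444;  (1·δr/r)² = (1×0.0368)² = 0.00135
δQ/Q = √(0.0580) = 0.241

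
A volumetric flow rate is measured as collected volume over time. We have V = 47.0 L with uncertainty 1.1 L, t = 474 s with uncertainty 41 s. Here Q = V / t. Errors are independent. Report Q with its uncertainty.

0.0992 ± 0.00889 L/s

Each factor contributes (exponent × relative error)² to (δQ/Q)²:
  (1·δV/V)² = (1×0.0234)² = 0.000548;  (-1·δt/t)² = (-1×0.0865)² = 0.00748
δQ/Q = √(0.00803) = 0.0896
Q = 0.0992 L/s, so δQ = 0.0896 × 0.0992 = 0.00889 L/s.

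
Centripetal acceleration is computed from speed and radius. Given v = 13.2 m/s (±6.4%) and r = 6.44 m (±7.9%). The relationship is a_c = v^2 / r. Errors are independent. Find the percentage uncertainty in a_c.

15.0%

Since a_c is a product/quotient, work with relative uncertainties:
  (2·δv/v)² = (2×0.0640)² = 0.0164;  (-1·δr/r)² = (-1×0.0790)² = 0.00624
δa_c/a_c = √(0.0226) = 0.150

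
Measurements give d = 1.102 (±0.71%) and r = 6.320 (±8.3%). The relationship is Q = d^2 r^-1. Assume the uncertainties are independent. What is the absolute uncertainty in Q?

0.0162

For a monomial Q ∝ d^2, r^-1, fractional errors add in quadrature:
  (2·δd/d)² = (2×0.00710)² = 0.000202;  (-1·δr/r)² = (-1×0.0830)² = 0.00689
δQ/Q = √(0.00709) = 0.0842
Q = 0.1922, so δQ = 0.0842 × 0.1922 = 0.0162.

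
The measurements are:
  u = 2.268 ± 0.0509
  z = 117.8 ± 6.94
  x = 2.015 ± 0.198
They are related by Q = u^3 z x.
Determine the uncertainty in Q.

368

Relative error in a monomial: (δQ/Q)² = Σ (nᵢ · δxᵢ/xᵢ)².
  (3·δu/u)² = (3×0.0224)² = 0.00453;  (1·δz/z)² = (1×0.0589)² = 0.00347;  (1·δx/x)² = (1×0.0983)² = 0.00966
δQ/Q = √(0.0177) = 0.133
Q = 2769, so δQ = 0.133 × 2769 = 368.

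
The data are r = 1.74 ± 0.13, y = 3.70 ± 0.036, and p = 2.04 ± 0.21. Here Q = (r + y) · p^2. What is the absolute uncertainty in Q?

Let u = r + y = 5.44. δu = √(δr² + δy²) = √(0.0169 + 0.00130) = 0.135, so δu/u = 0.0248.
Q is then a monomial in u, p:
δQ/Q = √((δu/u)² + (2·δp/p)²) = √(0.000615 + 0.0424) = 0.207
Q = 22.6, so δQ = 0.207 × 22.6 = 4.69.

4.69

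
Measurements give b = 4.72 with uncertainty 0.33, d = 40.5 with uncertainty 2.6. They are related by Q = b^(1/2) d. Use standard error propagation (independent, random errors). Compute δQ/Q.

Each factor contributes (exponent × relative error)² to (δQ/Q)²:
  (½·δb/b)² = (0.5×0.0699)² = 0.00122;  (1·δd/d)² = (1×0.0642)² = 0.00412
δQ/Q = √(0.00534) = 0.0731

0.0731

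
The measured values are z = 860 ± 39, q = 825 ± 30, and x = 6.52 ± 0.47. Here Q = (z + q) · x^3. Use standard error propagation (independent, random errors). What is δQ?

Let u = z + q = 1680. δu = √(δz² + δq²) = √(1520 + 900) = 49.2, so δu/u = 0.0292.
Q is then a monomial in u, x:
δQ/Q = √((δu/u)² + (3·δx/x)²) = √(0.000853 + 0.0468) = 0.218
Q = 4.67e+05, so δQ = 0.218 × 4.67e+05 = 1.02e+05.

1.02e+05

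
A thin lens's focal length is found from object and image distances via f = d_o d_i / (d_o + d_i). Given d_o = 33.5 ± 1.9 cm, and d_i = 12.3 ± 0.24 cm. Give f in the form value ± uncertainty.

9.00 ± 0.188 cm

∂f/∂d_o = (d_i/(d_o+d_i))² = 0.0721;  ∂f/∂d_i = (d_o/(d_o+d_i))² = 0.535
δf = √((∂f/∂d_o · δd_o)² + (∂f/∂d_i · δd_i)²) = √(0.0188 + 0.0165) = 0.188 cm
f = 9.00 cm.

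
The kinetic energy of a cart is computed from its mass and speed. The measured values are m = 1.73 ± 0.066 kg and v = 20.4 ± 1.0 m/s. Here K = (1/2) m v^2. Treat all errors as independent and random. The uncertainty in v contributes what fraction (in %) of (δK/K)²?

86.8%

(δK/K)² = (1·δm/m)² + (2·δv/v)²
  m term: (1×0.0382)² = 0.00146
  v term: (2×0.0490)² = 0.00961
Total = 0.0111. Share from v = 0.00961/0.0111 = 0.868.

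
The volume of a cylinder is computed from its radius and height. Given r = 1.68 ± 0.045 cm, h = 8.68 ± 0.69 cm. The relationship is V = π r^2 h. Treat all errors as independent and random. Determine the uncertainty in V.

V is a product of powers, so relative uncertainties combine in quadrature:
  (2·δr/r)² = (2×0.0268)² = 0.00287;  (1·δh/h)² = (1×0.0795)² = 0.00632
δV/V = √(0.00919) = 0.0959
V = 77.0 cm^3, so δV = 0.0959 × 77.0 = 7.38 cm^3.

7.38 cm^3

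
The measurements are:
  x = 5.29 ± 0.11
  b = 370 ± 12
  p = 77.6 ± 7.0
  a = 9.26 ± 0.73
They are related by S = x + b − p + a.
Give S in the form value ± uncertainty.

307 ± 13.9

Each term contributes (cᵢ δxᵢ)² to (δS)²:
  (δx)² = 0.0121;  (δb)² = 144;  (δp)² = 49.0;  (δa)² = 0.533
δS = √(194) = 13.9
S = 307.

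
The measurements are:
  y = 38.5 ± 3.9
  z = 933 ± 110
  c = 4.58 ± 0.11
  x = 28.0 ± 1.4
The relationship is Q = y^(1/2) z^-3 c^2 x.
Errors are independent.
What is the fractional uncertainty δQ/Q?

0.364

Each factor contributes (exponent × relative error)² to (δQ/Q)²:
  (½·δy/y)² = (0.5×0.101)² = 0.00257;  (-3·δz/z)² = (-3×0.118)² = 0.125;  (2·δc/c)² = (2×0.0240)² = 0.00231;  (1·δx/x)² = (1×0.0500)² = 0.00250
δQ/Q = √(0.132) = 0.364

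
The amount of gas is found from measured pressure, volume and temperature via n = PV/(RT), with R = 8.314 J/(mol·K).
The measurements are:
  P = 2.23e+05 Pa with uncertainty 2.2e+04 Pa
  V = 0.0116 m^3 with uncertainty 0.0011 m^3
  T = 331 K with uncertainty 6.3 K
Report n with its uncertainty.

0.940 ± 0.130 mol

Relative error in a monomial: (δn/n)² = Σ (nᵢ · δxᵢ/xᵢ)².
  (1·δP/P)² = (1×0.0987)² = 0.00973;  (1·δV/V)² = (1×0.0948)² = 0.00899;  (-1·δT/T)² = (-1×0.0190)² = 0.000362
δn/n = √(0.0191) = 0.138
n = 0.940 mol, so δn = 0.138 × 0.940 = 0.130 mol.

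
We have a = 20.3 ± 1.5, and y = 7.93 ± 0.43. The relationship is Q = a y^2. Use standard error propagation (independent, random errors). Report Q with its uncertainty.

1280 ± 168

Each factor contributes (exponent × relative error)² to (δQ/Q)²:
  (1·δa/a)² = (1×0.0739)² = 0.00546;  (2·δy/y)² = (2×0.0542)² = 0.0118
δQ/Q = √(0.0172) = 0.131
Q = 1280, so δQ = 0.131 × 1280 = 168.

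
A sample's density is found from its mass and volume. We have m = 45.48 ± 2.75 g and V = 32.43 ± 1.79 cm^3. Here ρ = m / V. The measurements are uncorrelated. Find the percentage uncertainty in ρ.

Products/powers → add relative errors in quadrature, weighted by exponent:
  (1·δm/m)² = (1×0.0605)² = 0.00366;  (-1·δV/V)² = (-1×0.0552)² = 0.00305
δρ/ρ = √(0.00670) = 0.0819

8.19%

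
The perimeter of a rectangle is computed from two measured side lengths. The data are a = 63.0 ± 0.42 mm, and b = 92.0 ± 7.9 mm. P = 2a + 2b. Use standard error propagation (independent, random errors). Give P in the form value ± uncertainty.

Each term contributes (cᵢ δxᵢ)² to (δP)²:
  (2·δa)² = 0.706;  (2·δb)² = 250
δP = √(250) = 15.8 mm
P = 310 mm.

310 ± 15.8 mm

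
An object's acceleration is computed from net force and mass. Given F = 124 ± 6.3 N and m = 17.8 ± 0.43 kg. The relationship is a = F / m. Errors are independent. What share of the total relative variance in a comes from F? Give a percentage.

(δa/a)² = (1·δF/F)² + (-1·δm/m)²
  F term: (1×0.0508)² = 0.00258
  m term: (-1×0.0242)² = 0.000584
Total = 0.00316. Share from F = 0.00258/0.00316 = 0.816.

81.6%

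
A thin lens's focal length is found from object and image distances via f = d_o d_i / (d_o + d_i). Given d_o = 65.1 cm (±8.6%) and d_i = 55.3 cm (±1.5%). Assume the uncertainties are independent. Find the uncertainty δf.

∂f/∂d_o = (d_i/(d_o+d_i))² = 0.211;  ∂f/∂d_i = (d_o/(d_o+d_i))² = 0.292
δf = √((∂f/∂d_o · δd_o)² + (∂f/∂d_i · δd_i)²) = √(1.39 + 0.0588) = 1.21 cm

1.21 cm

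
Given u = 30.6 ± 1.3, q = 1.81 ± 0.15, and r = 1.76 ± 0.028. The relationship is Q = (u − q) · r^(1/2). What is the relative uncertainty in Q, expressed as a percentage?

4.61%

Let w = u − q = 28.8. δw = √(δu² + δq²) = √(1.69 + 0.0225) = 1.31, so δw/w = 0.0455.
Q is then a monomial in w, r:
δQ/Q = √((δw/w)² + (½·δr/r)²) = √(0.00207 + 6.33e-05) = 0.0461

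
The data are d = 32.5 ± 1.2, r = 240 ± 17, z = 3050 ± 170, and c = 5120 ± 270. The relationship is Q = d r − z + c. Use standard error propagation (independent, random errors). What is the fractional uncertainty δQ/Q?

0.0709

Let p = d·r = 7800. δp/p = √((1·δd/d)² + (1·δr/r)²) = √(0.00136 + 0.00502) = 0.0799, so δp = 623.
Q = p − z + c: δQ = √(δp² + δz² + δc²) = √(3.88e+05 + 28900 + 72900) = 700
Q = 9870, so δQ/Q = 700/9870 = 0.0709.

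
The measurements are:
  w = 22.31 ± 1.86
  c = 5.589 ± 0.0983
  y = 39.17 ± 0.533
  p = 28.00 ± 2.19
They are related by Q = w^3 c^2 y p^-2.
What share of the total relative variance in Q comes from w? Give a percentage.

70.7%

(δQ/Q)² = (3·δw/w)² + (2·δc/c)² + (1·δy/y)² + (-2·δp/p)²
  w term: (3×0.0834)² = 0.0626
  c term: (2×0.0176)² = 0.00124
  y term: (1×0.0136)² = 0.000185
  p term: (-2×0.0782)² = 0.0245
Total = 0.0884. Share from w = 0.0626/0.0884 = 0.707.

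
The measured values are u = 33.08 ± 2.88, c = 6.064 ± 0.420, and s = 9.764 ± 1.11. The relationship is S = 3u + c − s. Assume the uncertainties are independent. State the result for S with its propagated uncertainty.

S is a linear combination, so absolute uncertainties add in quadrature:
  (3·δu)² = 74.6;  (δc)² = 0.176;  (δs)² = 1.23
δS = √(76.1) = 8.72
S = 95.54.

95.54 ± 8.72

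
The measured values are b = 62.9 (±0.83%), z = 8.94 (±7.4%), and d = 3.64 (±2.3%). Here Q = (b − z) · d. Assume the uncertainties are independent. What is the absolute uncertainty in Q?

5.46

Let u = b − z = 54.0. δu = √(δb² + δz²) = √(0.273 + 0.438) = 0.843, so δu/u = 0.0156.
Q is then a monomial in u, d:
δQ/Q = √((δu/u)² + (1·δd/d)²) = √(0.000244 + 0.000529) = 0.0278
Q = 196, so δQ = 0.0278 × 196 = 5.46.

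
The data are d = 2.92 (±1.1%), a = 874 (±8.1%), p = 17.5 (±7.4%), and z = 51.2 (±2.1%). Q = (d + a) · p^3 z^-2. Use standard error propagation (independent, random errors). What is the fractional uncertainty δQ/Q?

0.240

Let u = d + a = 877. δu = √(δd² + δa²) = √(0.00103 + 5010) = 70.8, so δu/u = 0.0807.
Q is then a monomial in u, p, z:
δQ/Q = √((δu/u)² + (3·δp/p)² + (-2·δz/z)²) = √(0.00652 + 0.0493 + 0.00176) = 0.240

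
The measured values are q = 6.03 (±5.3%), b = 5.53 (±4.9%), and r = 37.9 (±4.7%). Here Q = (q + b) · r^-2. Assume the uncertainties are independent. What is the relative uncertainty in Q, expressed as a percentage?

10.1%

Let u = q + b = 11.6. δu = √(δq² + δb²) = √(0.102 + 0.0734) = 0.419, so δu/u = 0.0362.
Q is then a monomial in u, r:
δQ/Q = √((δu/u)² + (-2·δr/r)²) = √(0.00131 + 0.00884) = 0.101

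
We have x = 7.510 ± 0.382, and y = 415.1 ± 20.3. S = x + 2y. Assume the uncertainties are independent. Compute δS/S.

Sums and differences: (δS)² = Σ (cᵢ δxᵢ)².
  (δx)² = 0.146;  (2·δy)² = 1650
δS = √(1650) = 40.6
S = 837.7, so δS/S = 40.6/837.7 = 0.0485.

0.0485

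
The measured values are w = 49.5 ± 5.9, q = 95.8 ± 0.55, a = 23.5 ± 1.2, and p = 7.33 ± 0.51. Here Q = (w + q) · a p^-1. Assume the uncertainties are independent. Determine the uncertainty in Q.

44.5

Let u = w + q = 145. δu = √(δw² + δq²) = √(34.8 + 0.303) = 5.93, so δu/u = 0.0408.
Q is then a monomial in u, a, p:
δQ/Q = √((δu/u)² + (1·δa/a)² + (-1·δp/p)²) = √(0.00166 + 0.00261 + 0.00484) = 0.0955
Q = 466, so δQ = 0.0955 × 466 = 44.5.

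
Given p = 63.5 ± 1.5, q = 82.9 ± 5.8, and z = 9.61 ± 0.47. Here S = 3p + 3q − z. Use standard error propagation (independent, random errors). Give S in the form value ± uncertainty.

430 ± 18.0

Each term contributes (cᵢ δxᵢ)² to (δS)²:
  (3·δp)² = 20.2;  (3·δq)² = 303;  (δz)² = 0.221
δS = √(323) = 18.0
S = 430.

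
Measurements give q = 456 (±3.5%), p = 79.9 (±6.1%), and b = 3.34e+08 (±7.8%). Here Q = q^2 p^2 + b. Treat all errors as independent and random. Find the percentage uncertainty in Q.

11.3%

Let w = q^2·p^2 = 1.33e+09. δw/w = √((2·δq/q)² + (2·δp/p)²) = √(0.00490 + 0.0149) = 0.141, so δw = 1.87e+08.
Q = w + b: δQ = √(δw² + δb²) = √(3.49e+16 + 6.79e+14) = 1.89e+08
Q = 1.66e+09, so δQ/Q = 1.89e+08/1.66e+09 = 0.113.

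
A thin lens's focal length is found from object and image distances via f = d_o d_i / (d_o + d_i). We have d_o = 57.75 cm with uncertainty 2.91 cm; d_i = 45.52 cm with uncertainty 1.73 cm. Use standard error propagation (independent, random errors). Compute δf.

∂f/∂d_o = (d_i/(d_o+d_i))² = 0.194;  ∂f/∂d_i = (d_o/(d_o+d_i))² = 0.313
δf = √((∂f/∂d_o · δd_o)² + (∂f/∂d_i · δd_i)²) = √(0.320 + 0.293) = 0.783 cm

0.783 cm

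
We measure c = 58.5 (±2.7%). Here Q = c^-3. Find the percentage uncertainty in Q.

Q ∝ c^-3, so δQ/Q = |-3| · δc/c = 3 × 0.0270 = 0.0810.

8.10%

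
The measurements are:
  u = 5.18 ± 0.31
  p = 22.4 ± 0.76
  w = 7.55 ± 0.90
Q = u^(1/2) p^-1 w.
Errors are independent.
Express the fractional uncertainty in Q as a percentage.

Q is a product of powers, so relative uncertainties combine in quadrature:
  (½·δu/u)² = (0.5×0.0598)² = 0.000895;  (-1·δp/p)² = (-1×0.0339)² = 0.00115;  (1·δw/w)² = (1×0.119)² = 0.0142
δQ/Q = √(0.0163) = 0.128

12.8%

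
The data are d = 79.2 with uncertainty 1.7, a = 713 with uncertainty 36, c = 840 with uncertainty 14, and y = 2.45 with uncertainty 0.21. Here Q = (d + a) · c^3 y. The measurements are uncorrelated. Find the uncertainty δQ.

Let u = d + a = 792. δu = √(δd² + δa²) = √(2.89 + 1300) = 36.0, so δu/u = 0.0455.
Q is then a monomial in u, c, y:
δQ/Q = √((δu/u)² + (3·δc/c)² + (1·δy/y)²) = √(0.00207 + 0.00250 + 0.00735) = 0.109
Q = 1.15e+12, so δQ = 0.109 × 1.15e+12 = 1.26e+11.

1.26e+11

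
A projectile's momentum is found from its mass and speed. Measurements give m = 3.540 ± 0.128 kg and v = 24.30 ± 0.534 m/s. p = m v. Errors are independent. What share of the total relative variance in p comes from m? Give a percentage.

73.0%

(δp/p)² = (1·δm/m)² + (1·δv/v)²
  m term: (1×0.0362)² = 0.00131
  v term: (1×0.0220)² = 0.000483
Total = 0.00179. Share from m = 0.00131/0.00179 = 0.730.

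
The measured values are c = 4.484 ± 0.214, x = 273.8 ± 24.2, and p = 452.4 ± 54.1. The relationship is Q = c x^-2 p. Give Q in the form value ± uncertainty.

Products/powers → add relative errors in quadrature, weighted by exponent:
  (1·δc/c)² = (1×0.0477)² = 0.00228;  (-2·δx/x)² = (-2×0.0884)² = 0.0312;  (1·δp/p)² = (1×0.120)² = 0.0143
δQ/Q = √(0.0478) = 0.219
Q = 0.02706, so δQ = 0.219 × 0.02706 = 0.00592.

0.02706 ± 0.00592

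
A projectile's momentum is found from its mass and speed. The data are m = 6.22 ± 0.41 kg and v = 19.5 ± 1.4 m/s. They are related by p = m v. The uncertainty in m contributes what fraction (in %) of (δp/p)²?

(δp/p)² = (1·δm/m)² + (1·δv/v)²
  m term: (1×0.0659)² = 0.00434
  v term: (1×0.0718)² = 0.00515
Total = 0.00950. Share from m = 0.00434/0.00950 = 0.457.

45.7%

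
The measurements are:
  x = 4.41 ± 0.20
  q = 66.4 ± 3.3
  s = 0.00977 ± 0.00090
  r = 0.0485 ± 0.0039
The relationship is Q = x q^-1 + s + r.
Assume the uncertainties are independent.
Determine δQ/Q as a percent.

Let p = x·q^-1 = 0.0664. δp/p = √((1·δx/x)² + (-1·δq/q)²) = √(0.00206 + 0.00247) = 0.0673, so δp = 0.00447.
Q = p + s + r: δQ = √(δp² + δs² + δr²) = √(2e-05 + 8.1e-07 + 1.52e-05) = 0.00600
Q = 0.125, so δQ/Q = 0.00600/0.125 = 0.0481.

4.81%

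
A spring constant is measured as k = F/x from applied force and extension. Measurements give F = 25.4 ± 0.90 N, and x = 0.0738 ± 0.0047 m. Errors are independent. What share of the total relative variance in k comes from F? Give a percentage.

23.6%

(δk/k)² = (1·δF/F)² + (-1·δx/x)²
  F term: (1×0.0354)² = 0.00126
  x term: (-1×0.0637)² = 0.00406
Total = 0.00531. Share from F = 0.00126/0.00531 = 0.236.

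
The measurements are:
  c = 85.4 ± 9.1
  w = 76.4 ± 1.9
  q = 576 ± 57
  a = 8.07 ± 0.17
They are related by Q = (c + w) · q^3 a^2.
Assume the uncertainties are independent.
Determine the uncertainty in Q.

Let u = c + w = 162. δu = √(δc² + δw²) = √(82.8 + 3.61) = 9.30, so δu/u = 0.0575.
Q is then a monomial in u, q, a:
δQ/Q = √((δu/u)² + (3·δq/q)² + (2·δa/a)²) = √(0.00330 + 0.0881 + 0.00178) = 0.305
Q = 2.01e+12, so δQ = 0.305 × 2.01e+12 = 6.15e+11.

6.15e+11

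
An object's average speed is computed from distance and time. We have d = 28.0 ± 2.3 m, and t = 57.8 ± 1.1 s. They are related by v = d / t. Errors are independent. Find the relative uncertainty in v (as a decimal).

0.0843

Each factor contributes (exponent × relative error)² to (δv/v)²:
  (1·δd/d)² = (1×0.0821)² = 0.00675;  (-1·δt/t)² = (-1×0.0190)² = 0.000362
δv/v = √(0.00711) = 0.0843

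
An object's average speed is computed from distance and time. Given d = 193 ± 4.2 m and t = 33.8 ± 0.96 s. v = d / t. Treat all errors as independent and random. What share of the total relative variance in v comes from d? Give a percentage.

(δv/v)² = (1·δd/d)² + (-1·δt/t)²
  d term: (1×0.0218)² = 0.000474
  t term: (-1×0.0284)² = 0.000807
Total = 0.00128. Share from d = 0.000474/0.00128 = 0.370.

37.0%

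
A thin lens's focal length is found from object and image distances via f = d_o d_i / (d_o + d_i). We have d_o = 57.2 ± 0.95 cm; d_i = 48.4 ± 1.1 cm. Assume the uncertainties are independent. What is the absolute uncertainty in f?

∂f/∂d_o = (d_i/(d_o+d_i))² = 0.210;  ∂f/∂d_i = (d_o/(d_o+d_i))² = 0.293
δf = √((∂f/∂d_o · δd_o)² + (∂f/∂d_i · δd_i)²) = √(0.0398 + 0.104) = 0.379 cm

0.379 cm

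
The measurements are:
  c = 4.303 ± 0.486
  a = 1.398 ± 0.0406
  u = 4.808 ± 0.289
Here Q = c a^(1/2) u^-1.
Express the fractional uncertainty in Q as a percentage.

For a monomial Q ∝ c, a^(1/2), u^-1, fractional errors add in quadrature:
  (1·δc/c)² = (1×0.113)² = 0.0128;  (½·δa/a)² = (0.5×0.0290)² = 0.000211;  (-1·δu/u)² = (-1×0.0601)² = 0.00361
δQ/Q = √(0.0166) = 0.129

12.9%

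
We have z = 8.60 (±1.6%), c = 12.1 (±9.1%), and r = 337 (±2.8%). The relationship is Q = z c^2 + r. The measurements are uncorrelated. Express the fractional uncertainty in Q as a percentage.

14.4%

Let p = z·c^2 = 1260. δp/p = √((1·δz/z)² + (2·δc/c)²) = √(0.000256 + 0.0331) = 0.183, so δp = 230.
Q = p + r: δQ = √(δp² + δr²) = √(52900 + 89.0) = 230
Q = 1600, so δQ/Q = 230/1600 = 0.144.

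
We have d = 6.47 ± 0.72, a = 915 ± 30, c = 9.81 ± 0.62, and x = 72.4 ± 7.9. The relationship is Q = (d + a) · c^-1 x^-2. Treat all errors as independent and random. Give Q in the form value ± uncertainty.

0.0179 ± 0.00411

Let u = d + a = 921. δu = √(δd² + δa²) = √(0.518 + 900) = 30.0, so δu/u = 0.0326.
Q is then a monomial in u, c, x:
δQ/Q = √((δu/u)² + (-1·δc/c)² + (-2·δx/x)²) = √(0.00106 + 0.00399 + 0.0476) = 0.230
Q = 0.0179, so δQ = 0.230 × 0.0179 = 0.00411.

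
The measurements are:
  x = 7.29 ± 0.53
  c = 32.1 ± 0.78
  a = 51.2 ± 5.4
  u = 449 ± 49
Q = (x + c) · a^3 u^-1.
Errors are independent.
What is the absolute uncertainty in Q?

Let w = x + c = 39.4. δw = √(δx² + δc²) = √(0.281 + 0.608) = 0.943, so δw/w = 0.0239.
Q is then a monomial in w, a, u:
δQ/Q = √((δw/w)² + (3·δa/a)² + (-1·δu/u)²) = √(0.000573 + 0.100 + 0.0119) = 0.336
Q = 11800, so δQ = 0.336 × 11800 = 3950.

3950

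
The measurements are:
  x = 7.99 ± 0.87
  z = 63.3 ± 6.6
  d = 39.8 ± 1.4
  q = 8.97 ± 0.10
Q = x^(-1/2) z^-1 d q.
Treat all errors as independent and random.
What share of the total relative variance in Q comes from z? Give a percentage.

71.5%

(δQ/Q)² = (−½·δx/x)² + (-1·δz/z)² + (1·δd/d)² + (1·δq/q)²
  x term: (-0.5×0.109)² = 0.00296
  z term: (-1×0.104)² = 0.0109
  d term: (1×0.0352)² = 0.00124
  q term: (1×0.0111)² = 0.000124
Total = 0.0152. Share from z = 0.0109/0.0152 = 0.715.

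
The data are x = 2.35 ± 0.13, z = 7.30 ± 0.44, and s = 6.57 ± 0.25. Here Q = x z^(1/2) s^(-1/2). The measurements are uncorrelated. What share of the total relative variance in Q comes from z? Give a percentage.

21.0%

(δQ/Q)² = (1·δx/x)² + (½·δz/z)² + (−½·δs/s)²
  x term: (1×0.0553)² = 0.00306
  z term: (0.5×0.0603)² = 0.000908
  s term: (-0.5×0.0381)² = 0.000362
Total = 0.00433. Share from z = 0.000908/0.00433 = 0.210.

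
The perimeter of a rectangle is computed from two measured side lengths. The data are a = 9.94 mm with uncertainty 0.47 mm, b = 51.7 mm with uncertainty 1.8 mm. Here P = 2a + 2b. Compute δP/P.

0.0302

For a sum/difference, combine absolute errors in quadrature:
  (2·δa)² = 0.884;  (2·δb)² = 13.0
δP = √(13.8) = 3.72 mm
P = 123 mm, so δP/P = 3.72/123 = 0.0302.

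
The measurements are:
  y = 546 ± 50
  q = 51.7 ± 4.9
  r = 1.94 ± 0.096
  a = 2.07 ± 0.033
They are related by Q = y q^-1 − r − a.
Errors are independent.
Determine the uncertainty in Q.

Let p = y·q^-1 = 10.6. δp/p = √((1·δy/y)² + (-1·δq/q)²) = √(0.00839 + 0.00898) = 0.132, so δp = 1.39.
Q = p − r − a: δQ = √(δp² + δr² + δa²) = √(1.94 + 0.00922 + 0.00109) = 1.40

1.40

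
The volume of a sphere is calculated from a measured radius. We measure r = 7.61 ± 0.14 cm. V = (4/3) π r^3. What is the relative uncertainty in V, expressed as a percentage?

5.52%

V ∝ r^3, so δV/V = |3| · δr/r = 3 × 0.0184 = 0.0552.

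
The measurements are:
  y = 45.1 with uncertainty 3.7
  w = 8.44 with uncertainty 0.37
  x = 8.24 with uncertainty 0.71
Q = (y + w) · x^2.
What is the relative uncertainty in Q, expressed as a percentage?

Let u = y + w = 53.5. δu = √(δy² + δw²) = √(13.7 + 0.137) = 3.72, so δu/u = 0.0695.
Q is then a monomial in u, x:
δQ/Q = √((δu/u)² + (2·δx/x)²) = √(0.00482 + 0.0297) = 0.186

18.6%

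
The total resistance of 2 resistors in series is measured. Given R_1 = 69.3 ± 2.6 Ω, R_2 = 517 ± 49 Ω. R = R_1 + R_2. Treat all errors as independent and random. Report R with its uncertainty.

For a sum/difference, combine absolute errors in quadrature:
  (δR_1)² = 6.76;  (δR_2)² = 2400
δR = √(2410) = 49.1 Ω
R = 586 Ω.

586 ± 49.1 Ω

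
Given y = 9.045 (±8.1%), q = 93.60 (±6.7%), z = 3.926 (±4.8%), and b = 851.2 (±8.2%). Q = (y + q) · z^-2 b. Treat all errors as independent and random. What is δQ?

796

Let u = y + q = 102.6. δu = √(δy² + δq²) = √(0.537 + 39.3) = 6.31, so δu/u = 0.0615.
Q is then a monomial in u, z, b:
δQ/Q = √((δu/u)² + (-2·δz/z)² + (1·δb/b)²) = √(0.00378 + 0.00922 + 0.00672) = 0.140
Q = 5669, so δQ = 0.140 × 5669 = 796.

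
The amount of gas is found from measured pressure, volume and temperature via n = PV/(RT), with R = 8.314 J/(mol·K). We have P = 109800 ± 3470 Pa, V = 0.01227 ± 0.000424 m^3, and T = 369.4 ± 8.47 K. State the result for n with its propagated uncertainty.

0.4387 ± 0.0229 mol

For a monomial n ∝ P, V, T^-1, fractional errors add in quadrature:
  (1·δP/P)² = (1×0.0316)² = 0.000999;  (1·δV/V)² = (1×0.0346)² = 0.00119;  (-1·δT/T)² = (-1×0.0229)² = 0.000526
δn/n = √(0.00272) = 0.0521
n = 0.4387 mol, so δn = 0.0521 × 0.4387 = 0.0229 mol.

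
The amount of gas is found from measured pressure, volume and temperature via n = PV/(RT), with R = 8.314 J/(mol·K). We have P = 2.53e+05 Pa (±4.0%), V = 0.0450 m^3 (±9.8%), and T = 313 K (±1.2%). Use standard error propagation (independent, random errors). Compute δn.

0.466 mol

For a monomial n ∝ P, V, T^-1, fractional errors add in quadrature:
  (1·δP/P)² = (1×0.0400)² = 0.00160;  (1·δV/V)² = (1×0.0980)² = 0.00960;  (-1·δT/T)² = (-1×0.0120)² = 0.000144
δn/n = √(0.0113) = 0.107
n = 4.38 mol, so δn = 0.107 × 4.38 = 0.466 mol.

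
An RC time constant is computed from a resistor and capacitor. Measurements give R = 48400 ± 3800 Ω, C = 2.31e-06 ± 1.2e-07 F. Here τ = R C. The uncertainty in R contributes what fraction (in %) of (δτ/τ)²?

(δτ/τ)² = (1·δR/R)² + (1·δC/C)²
  R term: (1×0.0785)² = 0.00616
  C term: (1×0.0519)² = 0.00270
Total = 0.00886. Share from R = 0.00616/0.00886 = 0.696.

69.6%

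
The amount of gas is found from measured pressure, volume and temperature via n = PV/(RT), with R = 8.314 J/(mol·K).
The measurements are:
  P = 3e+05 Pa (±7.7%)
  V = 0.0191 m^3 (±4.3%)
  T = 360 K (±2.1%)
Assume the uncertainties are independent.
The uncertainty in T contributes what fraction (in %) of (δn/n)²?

(δn/n)² = (1·δP/P)² + (1·δV/V)² + (-1·δT/T)²
  P term: (1×0.0770)² = 0.00593
  V term: (1×0.0430)² = 0.00185
  T term: (-1×0.0210)² = 0.000441
Total = 0.00822. Share from T = 0.000441/0.00822 = 0.0537.

5.37%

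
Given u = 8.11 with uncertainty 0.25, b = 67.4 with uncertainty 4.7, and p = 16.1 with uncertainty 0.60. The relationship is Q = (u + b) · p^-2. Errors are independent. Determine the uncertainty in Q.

0.0283

Let w = u + b = 75.5. δw = √(δu² + δb²) = √(0.0625 + 22.1) = 4.71, so δw/w = 0.0623.
Q is then a monomial in w, p:
δQ/Q = √((δw/w)² + (-2·δp/p)²) = √(0.00389 + 0.00556) = 0.0972
Q = 0.291, so δQ = 0.0972 × 0.291 = 0.0283.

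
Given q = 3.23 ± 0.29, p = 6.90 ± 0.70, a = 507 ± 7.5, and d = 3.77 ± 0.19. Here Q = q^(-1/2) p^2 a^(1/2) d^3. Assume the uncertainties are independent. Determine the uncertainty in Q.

Products/powers → add relative errors in quadrature, weighted by exponent:
  (−½·δq/q)² = (-0.5×0.0898)² = 0.00202;  (2·δp/p)² = (2×0.101)² = 0.0412;  (½·δa/a)² = (0.5×0.0148)² = 5.47e-05;  (3·δd/d)² = (3×0.0504)² = 0.0229
δQ/Q = √(0.0661) = 0.257
Q = 32000, so δQ = 0.257 × 32000 = 8220.

8220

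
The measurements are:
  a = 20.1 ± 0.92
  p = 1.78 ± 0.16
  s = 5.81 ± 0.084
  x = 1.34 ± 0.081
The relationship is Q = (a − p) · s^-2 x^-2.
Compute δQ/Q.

0.134

Let u = a − p = 18.3. δu = √(δa² + δp²) = √(0.846 + 0.0256) = 0.934, so δu/u = 0.0510.
Q is then a monomial in u, s, x:
δQ/Q = √((δu/u)² + (-2·δs/s)² + (-2·δx/x)²) = √(0.00260 + 0.000836 + 0.0146) = 0.134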